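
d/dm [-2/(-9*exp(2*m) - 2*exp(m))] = 4*(-9*exp(m) - 1)*exp(-m)/(9*exp(m) + 2)^2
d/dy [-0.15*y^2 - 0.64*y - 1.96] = -0.3*y - 0.64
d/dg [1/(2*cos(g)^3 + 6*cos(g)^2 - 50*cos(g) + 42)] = (3*cos(g)^2 + 6*cos(g) - 25)*sin(g)/(2*(cos(g)^3 + 3*cos(g)^2 - 25*cos(g) + 21)^2)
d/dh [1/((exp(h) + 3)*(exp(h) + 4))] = (-2*exp(h) - 7)*exp(h)/(exp(4*h) + 14*exp(3*h) + 73*exp(2*h) + 168*exp(h) + 144)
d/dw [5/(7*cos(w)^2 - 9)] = 140*sin(2*w)/(11 - 7*cos(2*w))^2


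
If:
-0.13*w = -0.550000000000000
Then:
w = 4.23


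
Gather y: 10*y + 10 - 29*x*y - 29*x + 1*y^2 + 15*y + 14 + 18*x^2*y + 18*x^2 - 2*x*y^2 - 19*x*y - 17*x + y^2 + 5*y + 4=18*x^2 - 46*x + y^2*(2 - 2*x) + y*(18*x^2 - 48*x + 30) + 28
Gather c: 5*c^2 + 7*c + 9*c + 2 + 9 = 5*c^2 + 16*c + 11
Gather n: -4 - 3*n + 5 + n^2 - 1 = n^2 - 3*n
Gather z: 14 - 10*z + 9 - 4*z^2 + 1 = -4*z^2 - 10*z + 24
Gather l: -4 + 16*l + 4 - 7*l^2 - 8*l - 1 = -7*l^2 + 8*l - 1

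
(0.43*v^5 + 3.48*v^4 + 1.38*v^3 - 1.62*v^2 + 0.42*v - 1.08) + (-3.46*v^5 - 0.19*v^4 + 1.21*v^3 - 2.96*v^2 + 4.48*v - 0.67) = -3.03*v^5 + 3.29*v^4 + 2.59*v^3 - 4.58*v^2 + 4.9*v - 1.75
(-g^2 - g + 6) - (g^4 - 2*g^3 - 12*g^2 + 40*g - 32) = -g^4 + 2*g^3 + 11*g^2 - 41*g + 38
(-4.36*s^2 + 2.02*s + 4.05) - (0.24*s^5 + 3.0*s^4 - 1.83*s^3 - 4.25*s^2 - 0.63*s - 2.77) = -0.24*s^5 - 3.0*s^4 + 1.83*s^3 - 0.11*s^2 + 2.65*s + 6.82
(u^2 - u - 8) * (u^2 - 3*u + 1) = u^4 - 4*u^3 - 4*u^2 + 23*u - 8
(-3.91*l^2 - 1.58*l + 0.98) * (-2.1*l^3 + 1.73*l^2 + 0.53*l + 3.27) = 8.211*l^5 - 3.4463*l^4 - 6.8637*l^3 - 11.9277*l^2 - 4.6472*l + 3.2046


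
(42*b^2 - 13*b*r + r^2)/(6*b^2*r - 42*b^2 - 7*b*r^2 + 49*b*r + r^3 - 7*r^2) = (-7*b + r)/(-b*r + 7*b + r^2 - 7*r)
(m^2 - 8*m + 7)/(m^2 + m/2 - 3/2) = 2*(m - 7)/(2*m + 3)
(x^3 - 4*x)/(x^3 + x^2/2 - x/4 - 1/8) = 8*x*(x^2 - 4)/(8*x^3 + 4*x^2 - 2*x - 1)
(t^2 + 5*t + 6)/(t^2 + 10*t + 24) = (t^2 + 5*t + 6)/(t^2 + 10*t + 24)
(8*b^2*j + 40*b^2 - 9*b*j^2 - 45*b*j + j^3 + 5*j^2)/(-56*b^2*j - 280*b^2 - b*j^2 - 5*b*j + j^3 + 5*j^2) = (-b + j)/(7*b + j)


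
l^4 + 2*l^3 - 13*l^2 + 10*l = l*(l - 2)*(l - 1)*(l + 5)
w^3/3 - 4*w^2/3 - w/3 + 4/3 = (w/3 + 1/3)*(w - 4)*(w - 1)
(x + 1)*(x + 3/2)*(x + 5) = x^3 + 15*x^2/2 + 14*x + 15/2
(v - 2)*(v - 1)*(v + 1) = v^3 - 2*v^2 - v + 2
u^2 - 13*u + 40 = (u - 8)*(u - 5)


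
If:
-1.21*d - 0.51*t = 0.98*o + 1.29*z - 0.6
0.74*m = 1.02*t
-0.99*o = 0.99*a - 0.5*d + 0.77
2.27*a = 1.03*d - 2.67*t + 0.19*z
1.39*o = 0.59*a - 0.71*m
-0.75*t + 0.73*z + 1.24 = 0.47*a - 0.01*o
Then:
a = 0.24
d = 1.71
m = 0.51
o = -0.16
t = 0.37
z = -1.16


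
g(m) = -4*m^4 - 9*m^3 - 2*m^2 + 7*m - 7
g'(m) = -16*m^3 - 27*m^2 - 4*m + 7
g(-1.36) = -11.26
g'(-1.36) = 2.75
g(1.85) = -104.73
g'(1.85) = -194.11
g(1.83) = -100.90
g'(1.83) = -188.80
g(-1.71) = -14.02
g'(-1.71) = 14.89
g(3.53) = -1024.19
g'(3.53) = -1047.36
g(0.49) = -5.34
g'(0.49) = -3.33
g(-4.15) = -613.69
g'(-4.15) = 702.17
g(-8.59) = -16288.88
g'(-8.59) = 8190.52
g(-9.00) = -19915.00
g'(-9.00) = 9520.00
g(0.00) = -7.00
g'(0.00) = 7.00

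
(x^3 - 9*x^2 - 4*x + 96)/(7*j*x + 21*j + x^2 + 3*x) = (x^2 - 12*x + 32)/(7*j + x)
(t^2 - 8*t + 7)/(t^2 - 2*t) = (t^2 - 8*t + 7)/(t*(t - 2))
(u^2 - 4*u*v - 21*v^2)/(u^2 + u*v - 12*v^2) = (u^2 - 4*u*v - 21*v^2)/(u^2 + u*v - 12*v^2)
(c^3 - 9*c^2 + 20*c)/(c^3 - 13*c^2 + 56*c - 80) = c/(c - 4)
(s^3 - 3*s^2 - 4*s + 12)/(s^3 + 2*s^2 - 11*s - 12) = (s^2 - 4)/(s^2 + 5*s + 4)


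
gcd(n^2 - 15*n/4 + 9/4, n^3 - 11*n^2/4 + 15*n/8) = 1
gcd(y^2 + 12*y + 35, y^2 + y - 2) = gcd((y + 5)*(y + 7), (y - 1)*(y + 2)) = 1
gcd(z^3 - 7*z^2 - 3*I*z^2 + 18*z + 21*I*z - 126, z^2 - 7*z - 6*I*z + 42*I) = z^2 + z*(-7 - 6*I) + 42*I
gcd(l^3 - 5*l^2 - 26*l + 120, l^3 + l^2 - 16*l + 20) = l + 5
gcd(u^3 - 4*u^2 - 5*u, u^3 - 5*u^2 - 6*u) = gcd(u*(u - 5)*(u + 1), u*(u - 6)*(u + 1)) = u^2 + u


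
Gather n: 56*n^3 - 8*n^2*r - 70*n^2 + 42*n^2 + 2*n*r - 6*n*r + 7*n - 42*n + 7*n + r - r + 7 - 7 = 56*n^3 + n^2*(-8*r - 28) + n*(-4*r - 28)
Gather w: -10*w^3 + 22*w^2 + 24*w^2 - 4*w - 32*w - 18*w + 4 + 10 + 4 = -10*w^3 + 46*w^2 - 54*w + 18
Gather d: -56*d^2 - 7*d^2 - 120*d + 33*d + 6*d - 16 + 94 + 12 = -63*d^2 - 81*d + 90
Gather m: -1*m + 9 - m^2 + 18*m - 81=-m^2 + 17*m - 72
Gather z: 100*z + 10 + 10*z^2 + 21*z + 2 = 10*z^2 + 121*z + 12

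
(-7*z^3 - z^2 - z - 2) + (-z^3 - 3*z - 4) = -8*z^3 - z^2 - 4*z - 6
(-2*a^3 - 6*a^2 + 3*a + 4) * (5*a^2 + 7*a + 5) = -10*a^5 - 44*a^4 - 37*a^3 + 11*a^2 + 43*a + 20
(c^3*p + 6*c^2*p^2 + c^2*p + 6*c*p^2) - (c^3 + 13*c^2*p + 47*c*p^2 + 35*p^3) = c^3*p - c^3 + 6*c^2*p^2 - 12*c^2*p - 41*c*p^2 - 35*p^3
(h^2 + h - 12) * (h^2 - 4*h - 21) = h^4 - 3*h^3 - 37*h^2 + 27*h + 252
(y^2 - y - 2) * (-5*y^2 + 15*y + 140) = -5*y^4 + 20*y^3 + 135*y^2 - 170*y - 280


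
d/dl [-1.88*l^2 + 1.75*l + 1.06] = 1.75 - 3.76*l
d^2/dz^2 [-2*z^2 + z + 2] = -4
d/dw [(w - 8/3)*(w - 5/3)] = 2*w - 13/3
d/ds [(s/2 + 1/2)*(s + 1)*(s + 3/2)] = (s + 1)*(3*s + 4)/2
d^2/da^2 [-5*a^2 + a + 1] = -10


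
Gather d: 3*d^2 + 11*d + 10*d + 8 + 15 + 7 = 3*d^2 + 21*d + 30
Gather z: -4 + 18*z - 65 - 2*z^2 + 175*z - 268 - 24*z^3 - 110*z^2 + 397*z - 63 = -24*z^3 - 112*z^2 + 590*z - 400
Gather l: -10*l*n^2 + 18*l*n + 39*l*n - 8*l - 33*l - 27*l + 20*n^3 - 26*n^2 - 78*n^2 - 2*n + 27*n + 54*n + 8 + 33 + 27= l*(-10*n^2 + 57*n - 68) + 20*n^3 - 104*n^2 + 79*n + 68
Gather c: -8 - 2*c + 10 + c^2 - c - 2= c^2 - 3*c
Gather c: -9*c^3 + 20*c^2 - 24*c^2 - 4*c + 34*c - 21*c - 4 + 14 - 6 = -9*c^3 - 4*c^2 + 9*c + 4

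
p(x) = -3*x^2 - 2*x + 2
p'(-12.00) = 70.00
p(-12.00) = -406.00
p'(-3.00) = 16.00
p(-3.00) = -19.00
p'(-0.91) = 3.46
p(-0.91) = 1.34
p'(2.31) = -15.86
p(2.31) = -18.63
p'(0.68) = -6.08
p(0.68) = -0.75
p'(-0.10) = -1.40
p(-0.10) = 2.17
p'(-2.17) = 11.02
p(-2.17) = -7.79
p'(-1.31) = 5.86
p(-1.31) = -0.53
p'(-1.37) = 6.22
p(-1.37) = -0.89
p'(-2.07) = 10.42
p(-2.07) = -6.71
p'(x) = -6*x - 2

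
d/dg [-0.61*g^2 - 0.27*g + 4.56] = -1.22*g - 0.27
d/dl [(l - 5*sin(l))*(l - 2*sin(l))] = -7*l*cos(l) + 2*l - 7*sin(l) + 10*sin(2*l)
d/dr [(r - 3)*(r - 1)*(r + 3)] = 3*r^2 - 2*r - 9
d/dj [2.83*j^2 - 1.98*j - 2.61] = 5.66*j - 1.98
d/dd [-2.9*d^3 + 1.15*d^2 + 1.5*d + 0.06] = -8.7*d^2 + 2.3*d + 1.5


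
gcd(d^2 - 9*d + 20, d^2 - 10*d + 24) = d - 4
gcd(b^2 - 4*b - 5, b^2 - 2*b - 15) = b - 5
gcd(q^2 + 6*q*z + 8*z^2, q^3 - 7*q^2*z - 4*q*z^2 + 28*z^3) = q + 2*z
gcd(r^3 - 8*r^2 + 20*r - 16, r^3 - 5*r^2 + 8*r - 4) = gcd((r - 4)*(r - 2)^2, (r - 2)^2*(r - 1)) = r^2 - 4*r + 4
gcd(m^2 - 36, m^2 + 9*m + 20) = 1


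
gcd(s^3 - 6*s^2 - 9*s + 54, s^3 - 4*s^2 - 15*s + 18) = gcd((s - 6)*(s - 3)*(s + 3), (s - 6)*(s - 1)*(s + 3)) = s^2 - 3*s - 18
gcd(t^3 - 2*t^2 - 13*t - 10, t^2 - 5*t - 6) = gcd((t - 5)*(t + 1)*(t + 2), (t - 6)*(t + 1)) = t + 1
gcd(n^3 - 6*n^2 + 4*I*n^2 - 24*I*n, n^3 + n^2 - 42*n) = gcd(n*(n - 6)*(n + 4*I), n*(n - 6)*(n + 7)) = n^2 - 6*n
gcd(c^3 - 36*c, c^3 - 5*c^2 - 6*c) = c^2 - 6*c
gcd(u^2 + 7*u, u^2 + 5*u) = u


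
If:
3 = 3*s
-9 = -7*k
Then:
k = 9/7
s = 1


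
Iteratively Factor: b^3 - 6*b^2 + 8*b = (b)*(b^2 - 6*b + 8) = b*(b - 4)*(b - 2)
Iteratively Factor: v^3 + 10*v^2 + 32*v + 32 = (v + 2)*(v^2 + 8*v + 16) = (v + 2)*(v + 4)*(v + 4)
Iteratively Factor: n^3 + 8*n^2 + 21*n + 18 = (n + 3)*(n^2 + 5*n + 6) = (n + 3)^2*(n + 2)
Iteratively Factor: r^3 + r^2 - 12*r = (r + 4)*(r^2 - 3*r) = r*(r + 4)*(r - 3)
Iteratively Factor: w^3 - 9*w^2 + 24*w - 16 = (w - 4)*(w^2 - 5*w + 4) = (w - 4)*(w - 1)*(w - 4)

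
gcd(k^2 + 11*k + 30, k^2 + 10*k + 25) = k + 5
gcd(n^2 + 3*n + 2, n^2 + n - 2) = n + 2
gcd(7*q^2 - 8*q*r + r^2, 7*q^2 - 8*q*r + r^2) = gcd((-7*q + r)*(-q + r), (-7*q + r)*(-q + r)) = 7*q^2 - 8*q*r + r^2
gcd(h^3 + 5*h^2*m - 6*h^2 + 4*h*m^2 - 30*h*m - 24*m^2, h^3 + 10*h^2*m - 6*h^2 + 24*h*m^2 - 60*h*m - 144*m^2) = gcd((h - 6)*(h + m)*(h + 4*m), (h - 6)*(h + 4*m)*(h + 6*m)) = h^2 + 4*h*m - 6*h - 24*m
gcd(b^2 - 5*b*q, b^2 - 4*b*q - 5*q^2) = -b + 5*q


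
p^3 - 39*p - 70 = (p - 7)*(p + 2)*(p + 5)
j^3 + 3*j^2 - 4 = (j - 1)*(j + 2)^2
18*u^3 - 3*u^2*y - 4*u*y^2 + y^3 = (-3*u + y)^2*(2*u + y)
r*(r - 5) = r^2 - 5*r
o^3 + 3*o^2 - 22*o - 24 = (o - 4)*(o + 1)*(o + 6)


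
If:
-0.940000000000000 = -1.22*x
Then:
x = 0.77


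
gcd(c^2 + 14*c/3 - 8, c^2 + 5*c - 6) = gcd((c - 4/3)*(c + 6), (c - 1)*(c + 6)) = c + 6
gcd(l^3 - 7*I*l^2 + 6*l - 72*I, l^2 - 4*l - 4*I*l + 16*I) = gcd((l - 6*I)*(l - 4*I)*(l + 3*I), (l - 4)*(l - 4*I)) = l - 4*I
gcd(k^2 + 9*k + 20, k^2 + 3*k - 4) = k + 4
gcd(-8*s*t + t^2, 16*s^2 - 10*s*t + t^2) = 8*s - t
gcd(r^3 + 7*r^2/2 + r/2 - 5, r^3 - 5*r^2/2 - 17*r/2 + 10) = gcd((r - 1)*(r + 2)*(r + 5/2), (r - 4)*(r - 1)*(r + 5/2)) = r^2 + 3*r/2 - 5/2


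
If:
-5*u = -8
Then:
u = 8/5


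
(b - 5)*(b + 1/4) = b^2 - 19*b/4 - 5/4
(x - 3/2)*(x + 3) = x^2 + 3*x/2 - 9/2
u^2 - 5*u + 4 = (u - 4)*(u - 1)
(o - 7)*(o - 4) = o^2 - 11*o + 28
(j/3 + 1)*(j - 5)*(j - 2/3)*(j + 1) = j^4/3 - 5*j^3/9 - 49*j^2/9 - 11*j/9 + 10/3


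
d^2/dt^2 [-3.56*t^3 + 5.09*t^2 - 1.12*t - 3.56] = 10.18 - 21.36*t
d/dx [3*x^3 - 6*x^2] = 3*x*(3*x - 4)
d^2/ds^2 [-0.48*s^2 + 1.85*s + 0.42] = -0.960000000000000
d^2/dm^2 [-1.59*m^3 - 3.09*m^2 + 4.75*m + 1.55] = -9.54*m - 6.18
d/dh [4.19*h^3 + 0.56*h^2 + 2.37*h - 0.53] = 12.57*h^2 + 1.12*h + 2.37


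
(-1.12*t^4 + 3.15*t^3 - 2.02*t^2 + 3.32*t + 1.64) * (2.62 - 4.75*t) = 5.32*t^5 - 17.8969*t^4 + 17.848*t^3 - 21.0624*t^2 + 0.9084*t + 4.2968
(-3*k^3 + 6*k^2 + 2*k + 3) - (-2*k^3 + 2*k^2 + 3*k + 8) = -k^3 + 4*k^2 - k - 5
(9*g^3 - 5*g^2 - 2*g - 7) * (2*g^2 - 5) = 18*g^5 - 10*g^4 - 49*g^3 + 11*g^2 + 10*g + 35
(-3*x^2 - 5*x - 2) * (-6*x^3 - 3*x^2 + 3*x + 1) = 18*x^5 + 39*x^4 + 18*x^3 - 12*x^2 - 11*x - 2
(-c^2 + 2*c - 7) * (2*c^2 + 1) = -2*c^4 + 4*c^3 - 15*c^2 + 2*c - 7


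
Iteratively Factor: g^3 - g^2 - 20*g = (g - 5)*(g^2 + 4*g) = (g - 5)*(g + 4)*(g)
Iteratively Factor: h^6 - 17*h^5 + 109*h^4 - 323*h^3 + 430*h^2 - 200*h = (h - 1)*(h^5 - 16*h^4 + 93*h^3 - 230*h^2 + 200*h) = (h - 4)*(h - 1)*(h^4 - 12*h^3 + 45*h^2 - 50*h) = (h - 4)*(h - 2)*(h - 1)*(h^3 - 10*h^2 + 25*h) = (h - 5)*(h - 4)*(h - 2)*(h - 1)*(h^2 - 5*h) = (h - 5)^2*(h - 4)*(h - 2)*(h - 1)*(h)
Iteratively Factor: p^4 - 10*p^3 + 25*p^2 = (p)*(p^3 - 10*p^2 + 25*p) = p*(p - 5)*(p^2 - 5*p) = p*(p - 5)^2*(p)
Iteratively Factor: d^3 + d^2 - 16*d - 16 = (d + 1)*(d^2 - 16) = (d - 4)*(d + 1)*(d + 4)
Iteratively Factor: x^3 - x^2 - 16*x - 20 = (x + 2)*(x^2 - 3*x - 10) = (x - 5)*(x + 2)*(x + 2)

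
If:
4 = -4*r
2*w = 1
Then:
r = -1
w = 1/2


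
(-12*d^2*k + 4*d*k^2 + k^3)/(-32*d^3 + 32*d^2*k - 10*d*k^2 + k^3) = k*(6*d + k)/(16*d^2 - 8*d*k + k^2)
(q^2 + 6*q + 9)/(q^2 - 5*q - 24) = (q + 3)/(q - 8)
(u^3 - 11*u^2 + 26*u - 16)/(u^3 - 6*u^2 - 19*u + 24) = (u - 2)/(u + 3)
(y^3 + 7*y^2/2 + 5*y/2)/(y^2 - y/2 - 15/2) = y*(y + 1)/(y - 3)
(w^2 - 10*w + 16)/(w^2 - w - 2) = (w - 8)/(w + 1)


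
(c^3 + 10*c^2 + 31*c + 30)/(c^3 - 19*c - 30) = (c + 5)/(c - 5)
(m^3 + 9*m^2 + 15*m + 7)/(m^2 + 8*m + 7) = m + 1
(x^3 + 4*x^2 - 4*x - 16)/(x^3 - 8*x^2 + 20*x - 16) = (x^2 + 6*x + 8)/(x^2 - 6*x + 8)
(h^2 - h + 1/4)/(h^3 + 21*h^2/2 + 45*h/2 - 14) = (h - 1/2)/(h^2 + 11*h + 28)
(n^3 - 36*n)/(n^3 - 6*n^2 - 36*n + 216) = n/(n - 6)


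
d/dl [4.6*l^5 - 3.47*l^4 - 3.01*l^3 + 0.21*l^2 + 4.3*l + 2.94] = 23.0*l^4 - 13.88*l^3 - 9.03*l^2 + 0.42*l + 4.3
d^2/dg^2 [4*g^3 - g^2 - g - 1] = 24*g - 2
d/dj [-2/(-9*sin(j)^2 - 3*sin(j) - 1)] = -6*(6*sin(j) + 1)*cos(j)/(9*sin(j)^2 + 3*sin(j) + 1)^2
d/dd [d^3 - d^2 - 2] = d*(3*d - 2)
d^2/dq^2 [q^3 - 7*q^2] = 6*q - 14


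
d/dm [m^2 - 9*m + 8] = 2*m - 9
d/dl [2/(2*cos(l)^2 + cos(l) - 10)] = 2*(4*cos(l) + 1)*sin(l)/(cos(l) + cos(2*l) - 9)^2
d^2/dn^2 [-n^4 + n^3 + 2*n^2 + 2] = -12*n^2 + 6*n + 4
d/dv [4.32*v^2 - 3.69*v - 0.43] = 8.64*v - 3.69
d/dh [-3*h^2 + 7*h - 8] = 7 - 6*h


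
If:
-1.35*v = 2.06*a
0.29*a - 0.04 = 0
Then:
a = 0.14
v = -0.21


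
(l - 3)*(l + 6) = l^2 + 3*l - 18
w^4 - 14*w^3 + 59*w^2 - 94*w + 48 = (w - 8)*(w - 3)*(w - 2)*(w - 1)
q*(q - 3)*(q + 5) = q^3 + 2*q^2 - 15*q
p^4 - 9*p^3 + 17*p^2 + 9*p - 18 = (p - 6)*(p - 3)*(p - 1)*(p + 1)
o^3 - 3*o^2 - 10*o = o*(o - 5)*(o + 2)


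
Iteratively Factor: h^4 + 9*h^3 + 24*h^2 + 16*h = (h + 1)*(h^3 + 8*h^2 + 16*h) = (h + 1)*(h + 4)*(h^2 + 4*h) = h*(h + 1)*(h + 4)*(h + 4)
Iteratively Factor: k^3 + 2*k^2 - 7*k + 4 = (k + 4)*(k^2 - 2*k + 1) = (k - 1)*(k + 4)*(k - 1)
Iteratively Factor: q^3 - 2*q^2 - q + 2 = (q - 1)*(q^2 - q - 2) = (q - 1)*(q + 1)*(q - 2)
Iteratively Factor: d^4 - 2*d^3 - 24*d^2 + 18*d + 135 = (d + 3)*(d^3 - 5*d^2 - 9*d + 45) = (d - 3)*(d + 3)*(d^2 - 2*d - 15) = (d - 3)*(d + 3)^2*(d - 5)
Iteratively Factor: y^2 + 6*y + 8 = (y + 2)*(y + 4)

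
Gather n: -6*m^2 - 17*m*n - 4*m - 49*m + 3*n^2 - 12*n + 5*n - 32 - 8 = -6*m^2 - 53*m + 3*n^2 + n*(-17*m - 7) - 40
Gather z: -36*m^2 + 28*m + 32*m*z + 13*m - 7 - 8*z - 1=-36*m^2 + 41*m + z*(32*m - 8) - 8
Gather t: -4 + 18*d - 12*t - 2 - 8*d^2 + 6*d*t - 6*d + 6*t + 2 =-8*d^2 + 12*d + t*(6*d - 6) - 4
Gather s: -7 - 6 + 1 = -12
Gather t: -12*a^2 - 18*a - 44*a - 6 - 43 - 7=-12*a^2 - 62*a - 56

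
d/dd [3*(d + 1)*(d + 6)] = 6*d + 21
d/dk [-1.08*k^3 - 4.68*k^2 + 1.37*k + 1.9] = -3.24*k^2 - 9.36*k + 1.37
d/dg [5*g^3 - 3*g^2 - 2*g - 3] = 15*g^2 - 6*g - 2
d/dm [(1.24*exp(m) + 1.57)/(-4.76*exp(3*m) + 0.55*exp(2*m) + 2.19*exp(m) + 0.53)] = (11.8048*exp(3*m) + 21.7376*exp(2*m) - 1.727*exp(m) - 2.7811)*exp(m)/(22.6576*exp(6*m) - 5.236*exp(5*m) - 20.5463*exp(4*m) - 2.6366*exp(3*m) + 5.3791*exp(2*m) + 2.3214*exp(m) + 0.2809)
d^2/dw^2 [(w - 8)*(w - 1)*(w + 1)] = 6*w - 16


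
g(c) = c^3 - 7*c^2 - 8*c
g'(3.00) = -23.00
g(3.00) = -60.00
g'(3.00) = -23.00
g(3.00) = -60.00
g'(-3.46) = 76.35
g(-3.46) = -97.54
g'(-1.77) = 26.18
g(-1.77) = -13.32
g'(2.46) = -24.29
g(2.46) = -47.15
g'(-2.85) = 56.27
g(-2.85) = -57.21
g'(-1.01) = 9.20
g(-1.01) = -0.09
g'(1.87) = -23.69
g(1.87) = -32.90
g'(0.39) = -13.00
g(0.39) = -4.13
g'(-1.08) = 10.62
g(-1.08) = -0.78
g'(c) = 3*c^2 - 14*c - 8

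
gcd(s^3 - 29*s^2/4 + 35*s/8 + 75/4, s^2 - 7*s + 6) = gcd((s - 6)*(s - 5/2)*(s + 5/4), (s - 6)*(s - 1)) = s - 6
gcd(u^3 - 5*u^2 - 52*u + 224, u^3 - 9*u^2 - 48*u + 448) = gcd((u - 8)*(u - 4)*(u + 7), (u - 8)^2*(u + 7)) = u^2 - u - 56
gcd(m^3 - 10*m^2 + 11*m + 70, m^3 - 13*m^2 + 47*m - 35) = m^2 - 12*m + 35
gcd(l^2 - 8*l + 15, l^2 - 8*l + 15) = l^2 - 8*l + 15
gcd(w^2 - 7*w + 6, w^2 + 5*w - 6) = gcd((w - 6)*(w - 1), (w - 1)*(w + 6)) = w - 1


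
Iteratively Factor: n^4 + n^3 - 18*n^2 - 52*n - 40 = (n + 2)*(n^3 - n^2 - 16*n - 20) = (n + 2)^2*(n^2 - 3*n - 10) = (n - 5)*(n + 2)^2*(n + 2)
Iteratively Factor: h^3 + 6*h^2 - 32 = (h - 2)*(h^2 + 8*h + 16) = (h - 2)*(h + 4)*(h + 4)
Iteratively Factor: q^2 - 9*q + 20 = (q - 5)*(q - 4)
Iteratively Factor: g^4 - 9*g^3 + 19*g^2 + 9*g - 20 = (g - 4)*(g^3 - 5*g^2 - g + 5) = (g - 5)*(g - 4)*(g^2 - 1) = (g - 5)*(g - 4)*(g + 1)*(g - 1)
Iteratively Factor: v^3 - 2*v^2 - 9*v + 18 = (v - 2)*(v^2 - 9) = (v - 2)*(v + 3)*(v - 3)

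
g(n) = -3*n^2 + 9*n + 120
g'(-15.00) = 99.00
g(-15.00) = -690.00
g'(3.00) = -9.00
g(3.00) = 120.00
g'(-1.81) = 19.86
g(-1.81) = 93.88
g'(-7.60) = 54.60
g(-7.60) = -121.68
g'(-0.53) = 12.18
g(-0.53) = 114.39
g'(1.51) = -0.06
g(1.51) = 126.75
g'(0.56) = 5.64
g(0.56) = 124.10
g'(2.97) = -8.82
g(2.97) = 120.27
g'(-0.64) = 12.84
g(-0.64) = 113.01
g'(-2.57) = 24.42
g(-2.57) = 77.06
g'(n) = 9 - 6*n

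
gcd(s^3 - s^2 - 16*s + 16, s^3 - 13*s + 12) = s^2 + 3*s - 4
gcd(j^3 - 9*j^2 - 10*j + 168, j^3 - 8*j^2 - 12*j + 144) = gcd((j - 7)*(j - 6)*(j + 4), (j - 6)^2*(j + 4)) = j^2 - 2*j - 24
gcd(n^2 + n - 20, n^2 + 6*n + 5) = n + 5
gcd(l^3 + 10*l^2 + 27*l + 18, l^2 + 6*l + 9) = l + 3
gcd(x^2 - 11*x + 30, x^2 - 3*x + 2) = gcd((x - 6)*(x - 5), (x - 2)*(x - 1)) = 1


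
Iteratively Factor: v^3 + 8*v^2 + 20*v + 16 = (v + 2)*(v^2 + 6*v + 8) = (v + 2)^2*(v + 4)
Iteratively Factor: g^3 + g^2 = (g)*(g^2 + g) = g^2*(g + 1)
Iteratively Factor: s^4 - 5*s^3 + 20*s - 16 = (s - 2)*(s^3 - 3*s^2 - 6*s + 8) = (s - 4)*(s - 2)*(s^2 + s - 2) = (s - 4)*(s - 2)*(s + 2)*(s - 1)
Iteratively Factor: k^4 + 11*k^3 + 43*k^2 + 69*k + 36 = (k + 3)*(k^3 + 8*k^2 + 19*k + 12) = (k + 1)*(k + 3)*(k^2 + 7*k + 12) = (k + 1)*(k + 3)*(k + 4)*(k + 3)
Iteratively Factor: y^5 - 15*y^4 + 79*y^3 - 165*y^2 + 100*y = (y - 4)*(y^4 - 11*y^3 + 35*y^2 - 25*y) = (y - 5)*(y - 4)*(y^3 - 6*y^2 + 5*y) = (y - 5)*(y - 4)*(y - 1)*(y^2 - 5*y) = y*(y - 5)*(y - 4)*(y - 1)*(y - 5)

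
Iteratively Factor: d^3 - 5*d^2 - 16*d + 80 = (d - 4)*(d^2 - d - 20) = (d - 5)*(d - 4)*(d + 4)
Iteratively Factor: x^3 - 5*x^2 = (x)*(x^2 - 5*x) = x^2*(x - 5)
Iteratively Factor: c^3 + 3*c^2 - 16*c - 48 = (c + 4)*(c^2 - c - 12) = (c + 3)*(c + 4)*(c - 4)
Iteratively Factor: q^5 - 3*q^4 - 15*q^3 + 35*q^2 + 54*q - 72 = (q + 2)*(q^4 - 5*q^3 - 5*q^2 + 45*q - 36) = (q + 2)*(q + 3)*(q^3 - 8*q^2 + 19*q - 12) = (q - 3)*(q + 2)*(q + 3)*(q^2 - 5*q + 4) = (q - 4)*(q - 3)*(q + 2)*(q + 3)*(q - 1)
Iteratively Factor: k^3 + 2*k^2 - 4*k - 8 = (k + 2)*(k^2 - 4) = (k + 2)^2*(k - 2)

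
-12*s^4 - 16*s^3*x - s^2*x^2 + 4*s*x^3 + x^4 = (-2*s + x)*(s + x)*(2*s + x)*(3*s + x)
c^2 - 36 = (c - 6)*(c + 6)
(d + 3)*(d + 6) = d^2 + 9*d + 18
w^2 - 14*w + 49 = (w - 7)^2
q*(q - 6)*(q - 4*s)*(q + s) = q^4 - 3*q^3*s - 6*q^3 - 4*q^2*s^2 + 18*q^2*s + 24*q*s^2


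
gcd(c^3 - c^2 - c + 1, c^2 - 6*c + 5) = c - 1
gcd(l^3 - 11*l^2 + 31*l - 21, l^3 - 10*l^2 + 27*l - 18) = l^2 - 4*l + 3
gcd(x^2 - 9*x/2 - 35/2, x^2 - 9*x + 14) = x - 7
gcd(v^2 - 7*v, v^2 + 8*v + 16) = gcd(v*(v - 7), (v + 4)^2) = 1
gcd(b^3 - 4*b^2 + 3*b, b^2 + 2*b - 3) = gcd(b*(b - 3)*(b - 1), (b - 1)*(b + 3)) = b - 1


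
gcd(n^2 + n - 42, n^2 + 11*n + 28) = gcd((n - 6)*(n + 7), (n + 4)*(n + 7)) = n + 7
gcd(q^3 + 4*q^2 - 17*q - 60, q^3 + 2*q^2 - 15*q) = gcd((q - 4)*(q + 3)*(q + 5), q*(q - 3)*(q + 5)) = q + 5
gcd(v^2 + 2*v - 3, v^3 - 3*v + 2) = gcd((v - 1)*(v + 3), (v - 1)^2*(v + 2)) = v - 1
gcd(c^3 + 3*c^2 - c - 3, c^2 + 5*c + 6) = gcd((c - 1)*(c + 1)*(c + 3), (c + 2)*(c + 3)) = c + 3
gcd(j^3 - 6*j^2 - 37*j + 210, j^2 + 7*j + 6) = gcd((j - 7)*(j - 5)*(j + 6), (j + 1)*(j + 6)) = j + 6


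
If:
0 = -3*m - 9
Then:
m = -3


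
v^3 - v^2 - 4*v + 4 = (v - 2)*(v - 1)*(v + 2)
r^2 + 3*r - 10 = (r - 2)*(r + 5)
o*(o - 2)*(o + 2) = o^3 - 4*o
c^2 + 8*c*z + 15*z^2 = (c + 3*z)*(c + 5*z)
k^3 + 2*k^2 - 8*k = k*(k - 2)*(k + 4)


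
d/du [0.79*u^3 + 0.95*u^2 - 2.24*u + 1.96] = 2.37*u^2 + 1.9*u - 2.24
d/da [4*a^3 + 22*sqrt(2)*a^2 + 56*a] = 12*a^2 + 44*sqrt(2)*a + 56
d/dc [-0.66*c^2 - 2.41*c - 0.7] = -1.32*c - 2.41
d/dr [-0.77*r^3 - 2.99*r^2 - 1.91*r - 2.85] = -2.31*r^2 - 5.98*r - 1.91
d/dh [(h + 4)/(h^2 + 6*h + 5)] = (h^2 + 6*h - 2*(h + 3)*(h + 4) + 5)/(h^2 + 6*h + 5)^2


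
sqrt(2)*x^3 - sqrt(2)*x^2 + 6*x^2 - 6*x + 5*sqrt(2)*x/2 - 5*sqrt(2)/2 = (x - 1)*(x + 5*sqrt(2)/2)*(sqrt(2)*x + 1)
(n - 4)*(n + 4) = n^2 - 16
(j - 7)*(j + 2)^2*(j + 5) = j^4 + 2*j^3 - 39*j^2 - 148*j - 140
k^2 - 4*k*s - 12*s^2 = (k - 6*s)*(k + 2*s)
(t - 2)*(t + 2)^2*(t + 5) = t^4 + 7*t^3 + 6*t^2 - 28*t - 40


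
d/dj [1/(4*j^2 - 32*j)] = (4 - j)/(2*j^2*(j - 8)^2)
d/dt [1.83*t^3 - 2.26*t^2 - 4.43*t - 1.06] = 5.49*t^2 - 4.52*t - 4.43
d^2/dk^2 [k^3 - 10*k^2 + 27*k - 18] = 6*k - 20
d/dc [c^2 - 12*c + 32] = 2*c - 12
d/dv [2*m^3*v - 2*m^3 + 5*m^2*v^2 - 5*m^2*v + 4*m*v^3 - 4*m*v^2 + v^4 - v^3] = 2*m^3 + 10*m^2*v - 5*m^2 + 12*m*v^2 - 8*m*v + 4*v^3 - 3*v^2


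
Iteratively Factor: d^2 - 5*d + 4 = (d - 4)*(d - 1)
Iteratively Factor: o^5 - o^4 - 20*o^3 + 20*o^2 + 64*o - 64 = (o - 1)*(o^4 - 20*o^2 + 64) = (o - 2)*(o - 1)*(o^3 + 2*o^2 - 16*o - 32) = (o - 2)*(o - 1)*(o + 2)*(o^2 - 16) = (o - 4)*(o - 2)*(o - 1)*(o + 2)*(o + 4)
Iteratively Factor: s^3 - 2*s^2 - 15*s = (s)*(s^2 - 2*s - 15) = s*(s - 5)*(s + 3)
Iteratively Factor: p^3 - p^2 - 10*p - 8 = (p + 1)*(p^2 - 2*p - 8) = (p - 4)*(p + 1)*(p + 2)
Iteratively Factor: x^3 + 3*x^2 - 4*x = (x)*(x^2 + 3*x - 4) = x*(x + 4)*(x - 1)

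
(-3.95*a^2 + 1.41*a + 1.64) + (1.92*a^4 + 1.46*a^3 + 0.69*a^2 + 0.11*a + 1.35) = 1.92*a^4 + 1.46*a^3 - 3.26*a^2 + 1.52*a + 2.99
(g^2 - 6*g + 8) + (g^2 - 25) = 2*g^2 - 6*g - 17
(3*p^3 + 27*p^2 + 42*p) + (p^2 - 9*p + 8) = 3*p^3 + 28*p^2 + 33*p + 8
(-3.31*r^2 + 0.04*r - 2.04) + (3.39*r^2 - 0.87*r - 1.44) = 0.0800000000000001*r^2 - 0.83*r - 3.48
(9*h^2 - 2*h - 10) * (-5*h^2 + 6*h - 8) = -45*h^4 + 64*h^3 - 34*h^2 - 44*h + 80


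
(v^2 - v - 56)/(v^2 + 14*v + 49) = (v - 8)/(v + 7)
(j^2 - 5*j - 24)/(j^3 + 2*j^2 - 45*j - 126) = (j - 8)/(j^2 - j - 42)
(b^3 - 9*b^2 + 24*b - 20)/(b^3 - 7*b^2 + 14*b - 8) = (b^2 - 7*b + 10)/(b^2 - 5*b + 4)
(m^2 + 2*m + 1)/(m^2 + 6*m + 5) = (m + 1)/(m + 5)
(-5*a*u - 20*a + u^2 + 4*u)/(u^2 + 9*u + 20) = (-5*a + u)/(u + 5)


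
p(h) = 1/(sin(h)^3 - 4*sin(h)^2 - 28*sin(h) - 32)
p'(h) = (-3*sin(h)^2*cos(h) + 8*sin(h)*cos(h) + 28*cos(h))/(sin(h)^3 - 4*sin(h)^2 - 28*sin(h) - 32)^2 = (14 - 3*sin(h))*cos(h)/((sin(h) - 8)^2*(sin(h) + 2)^3)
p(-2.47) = -0.06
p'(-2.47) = -0.06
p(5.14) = -0.09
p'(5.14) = 0.07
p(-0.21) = -0.04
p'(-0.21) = 0.04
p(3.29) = -0.04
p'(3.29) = -0.03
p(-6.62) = -0.04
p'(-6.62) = 0.04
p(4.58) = -0.11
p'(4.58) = -0.03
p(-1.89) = -0.10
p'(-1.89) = -0.06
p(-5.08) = -0.02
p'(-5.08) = 0.00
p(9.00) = -0.02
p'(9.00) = -0.01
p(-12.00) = -0.02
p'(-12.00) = 0.01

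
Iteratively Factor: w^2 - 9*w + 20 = (w - 5)*(w - 4)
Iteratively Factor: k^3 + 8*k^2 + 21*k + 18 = (k + 2)*(k^2 + 6*k + 9) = (k + 2)*(k + 3)*(k + 3)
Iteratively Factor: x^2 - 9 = (x + 3)*(x - 3)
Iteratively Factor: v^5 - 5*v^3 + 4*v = (v + 1)*(v^4 - v^3 - 4*v^2 + 4*v) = (v - 1)*(v + 1)*(v^3 - 4*v) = (v - 1)*(v + 1)*(v + 2)*(v^2 - 2*v) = v*(v - 1)*(v + 1)*(v + 2)*(v - 2)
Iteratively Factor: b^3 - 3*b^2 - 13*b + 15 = (b + 3)*(b^2 - 6*b + 5) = (b - 1)*(b + 3)*(b - 5)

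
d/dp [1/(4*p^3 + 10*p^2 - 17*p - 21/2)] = 4*(-12*p^2 - 20*p + 17)/(8*p^3 + 20*p^2 - 34*p - 21)^2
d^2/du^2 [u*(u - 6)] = 2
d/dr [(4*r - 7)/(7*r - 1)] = 45/(7*r - 1)^2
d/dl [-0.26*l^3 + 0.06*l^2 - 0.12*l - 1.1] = -0.78*l^2 + 0.12*l - 0.12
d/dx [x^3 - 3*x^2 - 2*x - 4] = 3*x^2 - 6*x - 2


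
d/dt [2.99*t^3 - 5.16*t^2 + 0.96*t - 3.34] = 8.97*t^2 - 10.32*t + 0.96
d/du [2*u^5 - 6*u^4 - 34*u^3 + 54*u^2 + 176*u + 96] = 10*u^4 - 24*u^3 - 102*u^2 + 108*u + 176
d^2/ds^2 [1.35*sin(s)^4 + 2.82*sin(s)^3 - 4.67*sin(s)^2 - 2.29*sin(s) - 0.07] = -21.6*sin(s)^4 - 25.38*sin(s)^3 + 34.88*sin(s)^2 + 19.21*sin(s) - 9.34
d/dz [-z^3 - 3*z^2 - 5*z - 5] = -3*z^2 - 6*z - 5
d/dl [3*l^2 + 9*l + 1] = 6*l + 9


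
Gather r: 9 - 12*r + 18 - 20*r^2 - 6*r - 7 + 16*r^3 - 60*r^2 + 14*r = 16*r^3 - 80*r^2 - 4*r + 20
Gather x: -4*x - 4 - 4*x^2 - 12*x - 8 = -4*x^2 - 16*x - 12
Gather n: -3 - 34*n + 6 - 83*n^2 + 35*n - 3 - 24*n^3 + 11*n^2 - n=-24*n^3 - 72*n^2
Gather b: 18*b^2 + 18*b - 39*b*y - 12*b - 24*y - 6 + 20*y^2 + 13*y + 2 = 18*b^2 + b*(6 - 39*y) + 20*y^2 - 11*y - 4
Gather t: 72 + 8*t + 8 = 8*t + 80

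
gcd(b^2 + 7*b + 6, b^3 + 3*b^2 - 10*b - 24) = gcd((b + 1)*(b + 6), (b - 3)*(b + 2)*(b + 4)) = 1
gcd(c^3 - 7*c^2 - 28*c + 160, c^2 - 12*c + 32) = c^2 - 12*c + 32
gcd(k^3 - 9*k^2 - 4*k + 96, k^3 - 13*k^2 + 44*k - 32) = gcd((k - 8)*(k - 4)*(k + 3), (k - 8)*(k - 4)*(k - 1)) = k^2 - 12*k + 32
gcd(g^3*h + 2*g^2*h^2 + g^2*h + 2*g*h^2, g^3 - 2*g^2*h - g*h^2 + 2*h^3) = 1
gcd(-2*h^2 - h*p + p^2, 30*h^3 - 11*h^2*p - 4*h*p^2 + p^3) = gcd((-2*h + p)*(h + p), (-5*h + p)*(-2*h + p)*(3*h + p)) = -2*h + p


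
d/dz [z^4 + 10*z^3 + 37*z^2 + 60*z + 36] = 4*z^3 + 30*z^2 + 74*z + 60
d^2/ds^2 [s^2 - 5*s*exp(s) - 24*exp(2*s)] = -5*s*exp(s) - 96*exp(2*s) - 10*exp(s) + 2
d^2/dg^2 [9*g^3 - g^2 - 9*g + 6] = 54*g - 2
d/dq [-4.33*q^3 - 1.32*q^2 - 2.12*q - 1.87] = -12.99*q^2 - 2.64*q - 2.12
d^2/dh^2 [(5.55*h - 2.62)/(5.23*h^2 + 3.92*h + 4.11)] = ((5.55*h - 2.62)*(10.46*h + 3.92)*(20.92*h + 7.84) - (174.159*h + 16.1068)*(5.23*h^2 + 3.92*h + 4.11))/(5.23*h^2 + 3.92*h + 4.11)^3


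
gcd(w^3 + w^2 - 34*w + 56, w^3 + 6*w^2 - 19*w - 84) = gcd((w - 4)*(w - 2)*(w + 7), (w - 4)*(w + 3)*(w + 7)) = w^2 + 3*w - 28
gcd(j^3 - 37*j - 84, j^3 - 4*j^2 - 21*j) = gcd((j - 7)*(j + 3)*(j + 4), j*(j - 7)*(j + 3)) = j^2 - 4*j - 21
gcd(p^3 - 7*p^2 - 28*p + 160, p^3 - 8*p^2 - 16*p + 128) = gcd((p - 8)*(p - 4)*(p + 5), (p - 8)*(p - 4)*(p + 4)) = p^2 - 12*p + 32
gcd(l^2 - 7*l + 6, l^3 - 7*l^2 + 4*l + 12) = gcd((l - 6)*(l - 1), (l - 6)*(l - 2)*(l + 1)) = l - 6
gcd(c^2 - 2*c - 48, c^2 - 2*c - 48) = c^2 - 2*c - 48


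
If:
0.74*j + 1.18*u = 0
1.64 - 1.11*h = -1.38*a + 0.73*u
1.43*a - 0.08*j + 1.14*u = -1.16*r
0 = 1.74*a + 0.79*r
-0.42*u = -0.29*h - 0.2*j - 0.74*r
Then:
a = 0.20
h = 1.61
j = -0.29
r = -0.45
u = 0.18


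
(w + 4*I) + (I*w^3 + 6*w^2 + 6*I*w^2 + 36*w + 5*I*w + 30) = I*w^3 + 6*w^2 + 6*I*w^2 + 37*w + 5*I*w + 30 + 4*I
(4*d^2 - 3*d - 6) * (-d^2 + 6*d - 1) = -4*d^4 + 27*d^3 - 16*d^2 - 33*d + 6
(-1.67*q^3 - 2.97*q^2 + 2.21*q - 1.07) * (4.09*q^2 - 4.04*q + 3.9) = -6.8303*q^5 - 5.4005*q^4 + 14.5247*q^3 - 24.8877*q^2 + 12.9418*q - 4.173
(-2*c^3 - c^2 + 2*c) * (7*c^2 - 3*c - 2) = -14*c^5 - c^4 + 21*c^3 - 4*c^2 - 4*c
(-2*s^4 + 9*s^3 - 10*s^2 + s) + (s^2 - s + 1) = -2*s^4 + 9*s^3 - 9*s^2 + 1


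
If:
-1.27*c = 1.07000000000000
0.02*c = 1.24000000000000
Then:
No Solution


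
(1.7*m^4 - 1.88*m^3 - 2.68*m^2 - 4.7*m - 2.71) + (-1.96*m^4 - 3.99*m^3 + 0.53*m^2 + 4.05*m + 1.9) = -0.26*m^4 - 5.87*m^3 - 2.15*m^2 - 0.65*m - 0.81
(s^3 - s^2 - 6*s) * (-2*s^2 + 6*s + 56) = -2*s^5 + 8*s^4 + 62*s^3 - 92*s^2 - 336*s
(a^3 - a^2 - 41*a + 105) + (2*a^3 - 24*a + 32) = 3*a^3 - a^2 - 65*a + 137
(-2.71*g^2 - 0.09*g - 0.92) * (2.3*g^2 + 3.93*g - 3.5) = -6.233*g^4 - 10.8573*g^3 + 7.0153*g^2 - 3.3006*g + 3.22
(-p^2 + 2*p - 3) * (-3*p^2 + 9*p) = 3*p^4 - 15*p^3 + 27*p^2 - 27*p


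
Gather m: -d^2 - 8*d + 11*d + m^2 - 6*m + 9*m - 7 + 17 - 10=-d^2 + 3*d + m^2 + 3*m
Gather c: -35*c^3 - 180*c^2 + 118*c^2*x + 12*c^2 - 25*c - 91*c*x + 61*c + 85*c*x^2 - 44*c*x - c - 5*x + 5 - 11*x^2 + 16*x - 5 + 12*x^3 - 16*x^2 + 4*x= -35*c^3 + c^2*(118*x - 168) + c*(85*x^2 - 135*x + 35) + 12*x^3 - 27*x^2 + 15*x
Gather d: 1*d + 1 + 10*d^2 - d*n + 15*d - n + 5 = 10*d^2 + d*(16 - n) - n + 6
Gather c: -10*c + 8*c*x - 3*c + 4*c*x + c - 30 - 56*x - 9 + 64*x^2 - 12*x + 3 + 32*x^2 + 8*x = c*(12*x - 12) + 96*x^2 - 60*x - 36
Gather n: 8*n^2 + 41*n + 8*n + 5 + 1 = 8*n^2 + 49*n + 6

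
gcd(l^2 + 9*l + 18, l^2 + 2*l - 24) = l + 6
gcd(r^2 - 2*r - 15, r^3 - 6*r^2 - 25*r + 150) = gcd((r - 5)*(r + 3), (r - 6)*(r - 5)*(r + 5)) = r - 5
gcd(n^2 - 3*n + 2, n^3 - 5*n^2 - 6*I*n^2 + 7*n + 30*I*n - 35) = 1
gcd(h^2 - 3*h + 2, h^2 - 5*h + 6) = h - 2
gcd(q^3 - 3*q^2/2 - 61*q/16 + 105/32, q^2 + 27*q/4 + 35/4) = q + 7/4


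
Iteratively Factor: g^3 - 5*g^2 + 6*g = (g)*(g^2 - 5*g + 6) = g*(g - 3)*(g - 2)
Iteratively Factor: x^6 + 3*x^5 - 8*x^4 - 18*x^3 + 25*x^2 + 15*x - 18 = (x + 1)*(x^5 + 2*x^4 - 10*x^3 - 8*x^2 + 33*x - 18) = (x - 1)*(x + 1)*(x^4 + 3*x^3 - 7*x^2 - 15*x + 18) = (x - 1)*(x + 1)*(x + 3)*(x^3 - 7*x + 6) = (x - 2)*(x - 1)*(x + 1)*(x + 3)*(x^2 + 2*x - 3) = (x - 2)*(x - 1)^2*(x + 1)*(x + 3)*(x + 3)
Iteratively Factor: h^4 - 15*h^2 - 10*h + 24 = (h + 3)*(h^3 - 3*h^2 - 6*h + 8) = (h - 4)*(h + 3)*(h^2 + h - 2) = (h - 4)*(h - 1)*(h + 3)*(h + 2)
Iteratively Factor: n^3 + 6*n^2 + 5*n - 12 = (n - 1)*(n^2 + 7*n + 12) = (n - 1)*(n + 3)*(n + 4)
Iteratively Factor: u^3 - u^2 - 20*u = (u + 4)*(u^2 - 5*u) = u*(u + 4)*(u - 5)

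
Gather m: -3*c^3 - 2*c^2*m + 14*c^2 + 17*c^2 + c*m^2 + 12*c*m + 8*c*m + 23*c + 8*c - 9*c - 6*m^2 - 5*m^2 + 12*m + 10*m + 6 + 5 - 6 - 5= -3*c^3 + 31*c^2 + 22*c + m^2*(c - 11) + m*(-2*c^2 + 20*c + 22)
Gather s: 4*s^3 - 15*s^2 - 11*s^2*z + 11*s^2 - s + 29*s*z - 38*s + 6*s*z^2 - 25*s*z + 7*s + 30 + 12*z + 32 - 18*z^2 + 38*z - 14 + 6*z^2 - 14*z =4*s^3 + s^2*(-11*z - 4) + s*(6*z^2 + 4*z - 32) - 12*z^2 + 36*z + 48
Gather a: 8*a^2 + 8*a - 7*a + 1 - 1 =8*a^2 + a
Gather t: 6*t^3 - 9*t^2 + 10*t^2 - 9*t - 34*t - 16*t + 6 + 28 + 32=6*t^3 + t^2 - 59*t + 66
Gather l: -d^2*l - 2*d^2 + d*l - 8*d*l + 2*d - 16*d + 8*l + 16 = -2*d^2 - 14*d + l*(-d^2 - 7*d + 8) + 16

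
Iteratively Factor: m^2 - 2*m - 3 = (m - 3)*(m + 1)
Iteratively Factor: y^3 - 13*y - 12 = (y + 3)*(y^2 - 3*y - 4) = (y + 1)*(y + 3)*(y - 4)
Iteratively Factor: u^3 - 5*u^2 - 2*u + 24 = (u - 4)*(u^2 - u - 6) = (u - 4)*(u - 3)*(u + 2)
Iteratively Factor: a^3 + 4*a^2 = (a + 4)*(a^2) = a*(a + 4)*(a)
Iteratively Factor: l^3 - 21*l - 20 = (l + 1)*(l^2 - l - 20) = (l + 1)*(l + 4)*(l - 5)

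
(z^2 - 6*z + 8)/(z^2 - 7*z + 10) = (z - 4)/(z - 5)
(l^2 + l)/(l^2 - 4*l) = (l + 1)/(l - 4)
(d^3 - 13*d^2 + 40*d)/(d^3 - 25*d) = (d - 8)/(d + 5)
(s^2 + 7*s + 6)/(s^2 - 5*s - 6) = (s + 6)/(s - 6)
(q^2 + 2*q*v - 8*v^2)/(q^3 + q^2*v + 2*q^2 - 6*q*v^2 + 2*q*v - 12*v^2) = (q + 4*v)/(q^2 + 3*q*v + 2*q + 6*v)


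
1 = 1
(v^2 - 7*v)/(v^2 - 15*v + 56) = v/(v - 8)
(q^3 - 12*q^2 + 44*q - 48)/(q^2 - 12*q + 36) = (q^2 - 6*q + 8)/(q - 6)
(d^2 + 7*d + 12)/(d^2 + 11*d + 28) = (d + 3)/(d + 7)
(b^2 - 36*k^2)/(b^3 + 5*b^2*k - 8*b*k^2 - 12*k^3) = (b - 6*k)/(b^2 - b*k - 2*k^2)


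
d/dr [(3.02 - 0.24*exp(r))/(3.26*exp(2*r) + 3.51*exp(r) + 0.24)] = (0.7824*exp(2*r) - 19.6904*exp(r) - 10.6578)*exp(r)/(10.6276*exp(4*r) + 22.8852*exp(3*r) + 13.8849*exp(2*r) + 1.6848*exp(r) + 0.0576)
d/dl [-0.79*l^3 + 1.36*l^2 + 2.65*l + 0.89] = -2.37*l^2 + 2.72*l + 2.65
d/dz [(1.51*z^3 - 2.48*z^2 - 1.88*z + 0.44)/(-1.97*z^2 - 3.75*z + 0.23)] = (-2.9747*z^4 - 11.325*z^3 + 6.6383*z^2 + 0.5928*z + 1.2176)/(3.8809*z^4 + 14.775*z^3 + 13.1563*z^2 - 1.725*z + 0.0529)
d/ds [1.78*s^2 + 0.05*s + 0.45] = 3.56*s + 0.05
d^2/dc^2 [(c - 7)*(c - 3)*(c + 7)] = 6*c - 6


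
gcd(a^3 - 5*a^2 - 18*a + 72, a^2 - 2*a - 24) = a^2 - 2*a - 24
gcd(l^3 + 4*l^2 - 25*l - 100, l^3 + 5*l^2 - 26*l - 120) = l^2 - l - 20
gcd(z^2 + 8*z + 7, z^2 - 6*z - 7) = z + 1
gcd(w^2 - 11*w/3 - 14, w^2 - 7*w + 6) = w - 6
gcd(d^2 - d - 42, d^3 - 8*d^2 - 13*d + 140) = d - 7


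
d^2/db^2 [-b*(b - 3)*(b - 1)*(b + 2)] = -12*b^2 + 12*b + 10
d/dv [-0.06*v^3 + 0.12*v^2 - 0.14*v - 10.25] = -0.18*v^2 + 0.24*v - 0.14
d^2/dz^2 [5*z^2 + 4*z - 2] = 10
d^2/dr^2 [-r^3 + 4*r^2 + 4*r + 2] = 8 - 6*r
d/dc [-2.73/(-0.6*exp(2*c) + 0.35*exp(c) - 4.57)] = (0.9555 - 3.276*exp(c))*exp(c)/(0.6*exp(2*c) - 0.35*exp(c) + 4.57)^2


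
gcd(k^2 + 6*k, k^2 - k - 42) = k + 6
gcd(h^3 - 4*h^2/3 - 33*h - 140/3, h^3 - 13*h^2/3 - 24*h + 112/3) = h^2 - 3*h - 28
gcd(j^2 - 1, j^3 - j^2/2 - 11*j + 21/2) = j - 1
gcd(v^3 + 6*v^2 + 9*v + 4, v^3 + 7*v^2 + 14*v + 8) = v^2 + 5*v + 4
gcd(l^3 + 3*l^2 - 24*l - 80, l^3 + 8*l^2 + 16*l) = l^2 + 8*l + 16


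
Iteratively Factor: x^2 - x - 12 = (x - 4)*(x + 3)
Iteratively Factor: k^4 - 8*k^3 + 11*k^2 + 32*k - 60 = (k - 3)*(k^3 - 5*k^2 - 4*k + 20) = (k - 3)*(k - 2)*(k^2 - 3*k - 10) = (k - 5)*(k - 3)*(k - 2)*(k + 2)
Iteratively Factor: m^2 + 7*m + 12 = (m + 4)*(m + 3)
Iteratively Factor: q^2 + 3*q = (q)*(q + 3)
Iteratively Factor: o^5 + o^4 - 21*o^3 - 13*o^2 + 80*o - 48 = (o + 3)*(o^4 - 2*o^3 - 15*o^2 + 32*o - 16) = (o + 3)*(o + 4)*(o^3 - 6*o^2 + 9*o - 4) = (o - 1)*(o + 3)*(o + 4)*(o^2 - 5*o + 4) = (o - 4)*(o - 1)*(o + 3)*(o + 4)*(o - 1)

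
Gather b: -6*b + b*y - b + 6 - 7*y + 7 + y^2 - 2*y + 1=b*(y - 7) + y^2 - 9*y + 14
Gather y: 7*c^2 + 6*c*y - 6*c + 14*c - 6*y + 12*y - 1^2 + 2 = 7*c^2 + 8*c + y*(6*c + 6) + 1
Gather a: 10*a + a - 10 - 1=11*a - 11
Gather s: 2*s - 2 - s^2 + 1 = -s^2 + 2*s - 1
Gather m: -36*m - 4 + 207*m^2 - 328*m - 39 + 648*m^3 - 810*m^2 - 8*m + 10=648*m^3 - 603*m^2 - 372*m - 33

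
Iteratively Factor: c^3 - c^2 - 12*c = (c)*(c^2 - c - 12) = c*(c - 4)*(c + 3)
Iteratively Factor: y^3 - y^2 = (y)*(y^2 - y) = y*(y - 1)*(y)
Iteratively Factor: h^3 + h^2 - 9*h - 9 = (h + 1)*(h^2 - 9) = (h + 1)*(h + 3)*(h - 3)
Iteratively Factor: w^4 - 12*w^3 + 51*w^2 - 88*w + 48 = (w - 4)*(w^3 - 8*w^2 + 19*w - 12) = (w - 4)^2*(w^2 - 4*w + 3) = (w - 4)^2*(w - 3)*(w - 1)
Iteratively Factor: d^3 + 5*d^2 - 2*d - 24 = (d - 2)*(d^2 + 7*d + 12) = (d - 2)*(d + 3)*(d + 4)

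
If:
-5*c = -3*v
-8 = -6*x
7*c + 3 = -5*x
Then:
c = -29/21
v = -145/63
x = 4/3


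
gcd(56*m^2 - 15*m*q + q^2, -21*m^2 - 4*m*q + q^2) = -7*m + q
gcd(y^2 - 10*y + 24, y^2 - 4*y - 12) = y - 6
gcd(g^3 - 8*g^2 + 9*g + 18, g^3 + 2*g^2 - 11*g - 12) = g^2 - 2*g - 3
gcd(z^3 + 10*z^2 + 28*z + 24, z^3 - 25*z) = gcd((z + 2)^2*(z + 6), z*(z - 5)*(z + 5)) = 1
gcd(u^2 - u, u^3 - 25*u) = u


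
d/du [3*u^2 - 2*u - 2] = 6*u - 2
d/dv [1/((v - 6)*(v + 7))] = (-2*v - 1)/(v^4 + 2*v^3 - 83*v^2 - 84*v + 1764)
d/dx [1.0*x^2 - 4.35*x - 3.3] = 2.0*x - 4.35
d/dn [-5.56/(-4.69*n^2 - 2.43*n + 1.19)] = (-52.1528*n - 13.5108)/(4.69*n^2 + 2.43*n - 1.19)^2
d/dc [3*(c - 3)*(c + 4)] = 6*c + 3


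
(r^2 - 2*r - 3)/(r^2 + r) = (r - 3)/r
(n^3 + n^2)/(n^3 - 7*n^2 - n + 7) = n^2/(n^2 - 8*n + 7)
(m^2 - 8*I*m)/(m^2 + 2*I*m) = (m - 8*I)/(m + 2*I)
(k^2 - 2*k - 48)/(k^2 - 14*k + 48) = (k + 6)/(k - 6)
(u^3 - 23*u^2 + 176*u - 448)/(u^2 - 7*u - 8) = (u^2 - 15*u + 56)/(u + 1)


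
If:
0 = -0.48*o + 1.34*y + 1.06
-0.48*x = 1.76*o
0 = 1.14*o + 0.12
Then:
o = -0.11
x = 0.39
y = -0.83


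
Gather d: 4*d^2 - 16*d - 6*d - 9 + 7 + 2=4*d^2 - 22*d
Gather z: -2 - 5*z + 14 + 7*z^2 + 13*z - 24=7*z^2 + 8*z - 12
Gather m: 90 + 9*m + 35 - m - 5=8*m + 120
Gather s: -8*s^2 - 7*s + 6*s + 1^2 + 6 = -8*s^2 - s + 7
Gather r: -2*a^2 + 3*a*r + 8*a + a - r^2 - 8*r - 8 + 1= -2*a^2 + 9*a - r^2 + r*(3*a - 8) - 7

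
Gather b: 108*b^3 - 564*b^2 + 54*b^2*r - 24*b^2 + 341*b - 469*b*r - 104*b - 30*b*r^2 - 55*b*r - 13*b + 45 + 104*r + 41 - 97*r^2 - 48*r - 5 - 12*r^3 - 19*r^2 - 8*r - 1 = 108*b^3 + b^2*(54*r - 588) + b*(-30*r^2 - 524*r + 224) - 12*r^3 - 116*r^2 + 48*r + 80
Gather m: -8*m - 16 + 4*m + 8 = -4*m - 8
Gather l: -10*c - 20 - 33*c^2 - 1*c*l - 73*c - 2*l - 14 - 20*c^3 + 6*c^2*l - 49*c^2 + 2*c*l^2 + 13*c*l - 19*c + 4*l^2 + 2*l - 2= -20*c^3 - 82*c^2 - 102*c + l^2*(2*c + 4) + l*(6*c^2 + 12*c) - 36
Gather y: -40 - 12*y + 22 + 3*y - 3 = -9*y - 21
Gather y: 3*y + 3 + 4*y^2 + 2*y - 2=4*y^2 + 5*y + 1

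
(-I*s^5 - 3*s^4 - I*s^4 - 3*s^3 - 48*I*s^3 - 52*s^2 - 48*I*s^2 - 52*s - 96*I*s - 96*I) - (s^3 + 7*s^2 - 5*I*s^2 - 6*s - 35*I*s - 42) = -I*s^5 - 3*s^4 - I*s^4 - 4*s^3 - 48*I*s^3 - 59*s^2 - 43*I*s^2 - 46*s - 61*I*s + 42 - 96*I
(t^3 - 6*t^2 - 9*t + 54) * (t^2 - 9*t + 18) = t^5 - 15*t^4 + 63*t^3 + 27*t^2 - 648*t + 972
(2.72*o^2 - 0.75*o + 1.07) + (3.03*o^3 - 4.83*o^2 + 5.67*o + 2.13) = 3.03*o^3 - 2.11*o^2 + 4.92*o + 3.2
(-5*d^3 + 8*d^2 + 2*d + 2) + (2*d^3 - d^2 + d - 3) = -3*d^3 + 7*d^2 + 3*d - 1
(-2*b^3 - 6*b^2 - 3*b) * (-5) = 10*b^3 + 30*b^2 + 15*b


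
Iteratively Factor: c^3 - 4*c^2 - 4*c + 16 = (c - 2)*(c^2 - 2*c - 8) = (c - 4)*(c - 2)*(c + 2)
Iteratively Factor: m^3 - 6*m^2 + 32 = (m - 4)*(m^2 - 2*m - 8) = (m - 4)*(m + 2)*(m - 4)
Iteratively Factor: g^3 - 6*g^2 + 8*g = (g - 4)*(g^2 - 2*g) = g*(g - 4)*(g - 2)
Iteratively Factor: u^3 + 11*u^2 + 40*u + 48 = (u + 3)*(u^2 + 8*u + 16) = (u + 3)*(u + 4)*(u + 4)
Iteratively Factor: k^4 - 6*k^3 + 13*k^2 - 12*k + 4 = (k - 1)*(k^3 - 5*k^2 + 8*k - 4) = (k - 2)*(k - 1)*(k^2 - 3*k + 2) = (k - 2)^2*(k - 1)*(k - 1)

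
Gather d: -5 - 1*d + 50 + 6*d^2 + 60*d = 6*d^2 + 59*d + 45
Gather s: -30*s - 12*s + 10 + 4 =14 - 42*s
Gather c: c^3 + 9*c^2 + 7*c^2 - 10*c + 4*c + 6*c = c^3 + 16*c^2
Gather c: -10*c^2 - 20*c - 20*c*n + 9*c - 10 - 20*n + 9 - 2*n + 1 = -10*c^2 + c*(-20*n - 11) - 22*n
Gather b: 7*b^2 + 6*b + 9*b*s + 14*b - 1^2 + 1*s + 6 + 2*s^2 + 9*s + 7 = 7*b^2 + b*(9*s + 20) + 2*s^2 + 10*s + 12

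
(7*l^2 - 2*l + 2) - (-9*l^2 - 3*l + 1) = 16*l^2 + l + 1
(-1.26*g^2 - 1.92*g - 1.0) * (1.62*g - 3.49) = -2.0412*g^3 + 1.287*g^2 + 5.0808*g + 3.49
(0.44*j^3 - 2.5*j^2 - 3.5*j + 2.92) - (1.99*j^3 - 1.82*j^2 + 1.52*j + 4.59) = -1.55*j^3 - 0.68*j^2 - 5.02*j - 1.67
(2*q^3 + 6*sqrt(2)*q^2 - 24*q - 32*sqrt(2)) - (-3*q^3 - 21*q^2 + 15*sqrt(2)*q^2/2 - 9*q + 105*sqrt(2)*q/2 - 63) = 5*q^3 - 3*sqrt(2)*q^2/2 + 21*q^2 - 105*sqrt(2)*q/2 - 15*q - 32*sqrt(2) + 63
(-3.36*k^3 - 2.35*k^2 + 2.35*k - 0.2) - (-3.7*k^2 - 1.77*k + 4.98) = -3.36*k^3 + 1.35*k^2 + 4.12*k - 5.18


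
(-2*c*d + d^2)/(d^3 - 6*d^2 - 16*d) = (2*c - d)/(-d^2 + 6*d + 16)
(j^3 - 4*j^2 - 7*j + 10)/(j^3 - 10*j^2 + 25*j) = (j^2 + j - 2)/(j*(j - 5))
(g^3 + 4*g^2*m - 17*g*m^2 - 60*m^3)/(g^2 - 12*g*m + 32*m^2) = (g^2 + 8*g*m + 15*m^2)/(g - 8*m)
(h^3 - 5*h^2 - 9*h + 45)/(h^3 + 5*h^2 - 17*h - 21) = (h^2 - 2*h - 15)/(h^2 + 8*h + 7)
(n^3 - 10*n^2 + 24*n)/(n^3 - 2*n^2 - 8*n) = (n - 6)/(n + 2)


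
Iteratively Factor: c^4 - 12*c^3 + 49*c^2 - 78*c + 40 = (c - 4)*(c^3 - 8*c^2 + 17*c - 10) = (c - 5)*(c - 4)*(c^2 - 3*c + 2) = (c - 5)*(c - 4)*(c - 1)*(c - 2)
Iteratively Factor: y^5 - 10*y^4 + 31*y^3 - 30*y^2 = (y)*(y^4 - 10*y^3 + 31*y^2 - 30*y) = y*(y - 5)*(y^3 - 5*y^2 + 6*y) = y*(y - 5)*(y - 2)*(y^2 - 3*y) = y^2*(y - 5)*(y - 2)*(y - 3)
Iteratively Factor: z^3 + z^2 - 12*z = (z)*(z^2 + z - 12) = z*(z - 3)*(z + 4)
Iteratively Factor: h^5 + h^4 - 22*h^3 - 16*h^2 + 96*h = (h - 2)*(h^4 + 3*h^3 - 16*h^2 - 48*h) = (h - 2)*(h + 3)*(h^3 - 16*h) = (h - 4)*(h - 2)*(h + 3)*(h^2 + 4*h) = (h - 4)*(h - 2)*(h + 3)*(h + 4)*(h)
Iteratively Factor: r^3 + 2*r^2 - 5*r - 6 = (r - 2)*(r^2 + 4*r + 3) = (r - 2)*(r + 3)*(r + 1)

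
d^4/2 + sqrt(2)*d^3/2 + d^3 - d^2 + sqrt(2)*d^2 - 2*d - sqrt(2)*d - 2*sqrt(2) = (d/2 + sqrt(2)/2)*(d + 2)*(d - sqrt(2))*(d + sqrt(2))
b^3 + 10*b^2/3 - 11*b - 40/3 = (b - 8/3)*(b + 1)*(b + 5)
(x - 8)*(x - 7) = x^2 - 15*x + 56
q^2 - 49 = (q - 7)*(q + 7)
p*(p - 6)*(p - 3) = p^3 - 9*p^2 + 18*p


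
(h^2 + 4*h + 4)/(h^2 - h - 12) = (h^2 + 4*h + 4)/(h^2 - h - 12)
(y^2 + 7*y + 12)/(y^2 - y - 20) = (y + 3)/(y - 5)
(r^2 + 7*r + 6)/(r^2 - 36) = (r + 1)/(r - 6)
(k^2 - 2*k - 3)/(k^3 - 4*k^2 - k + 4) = (k - 3)/(k^2 - 5*k + 4)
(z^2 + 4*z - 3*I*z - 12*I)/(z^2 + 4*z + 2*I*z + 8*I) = (z - 3*I)/(z + 2*I)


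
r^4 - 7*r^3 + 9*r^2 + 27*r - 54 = (r - 3)^3*(r + 2)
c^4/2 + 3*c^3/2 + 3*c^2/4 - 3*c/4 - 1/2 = (c/2 + 1)*(c + 1)*(c - sqrt(2)/2)*(c + sqrt(2)/2)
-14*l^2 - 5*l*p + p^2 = (-7*l + p)*(2*l + p)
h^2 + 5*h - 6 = (h - 1)*(h + 6)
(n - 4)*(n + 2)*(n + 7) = n^3 + 5*n^2 - 22*n - 56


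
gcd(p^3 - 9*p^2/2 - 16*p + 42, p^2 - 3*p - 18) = p - 6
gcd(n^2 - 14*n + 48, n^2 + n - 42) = n - 6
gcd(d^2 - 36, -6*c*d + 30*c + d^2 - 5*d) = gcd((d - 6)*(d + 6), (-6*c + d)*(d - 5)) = 1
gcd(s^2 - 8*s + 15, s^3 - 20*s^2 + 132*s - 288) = 1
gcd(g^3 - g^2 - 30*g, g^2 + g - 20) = g + 5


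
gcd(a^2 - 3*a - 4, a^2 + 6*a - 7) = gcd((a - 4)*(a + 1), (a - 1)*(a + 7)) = 1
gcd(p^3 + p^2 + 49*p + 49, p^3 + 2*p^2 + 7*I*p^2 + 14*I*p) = p + 7*I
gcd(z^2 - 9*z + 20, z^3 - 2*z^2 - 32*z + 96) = z - 4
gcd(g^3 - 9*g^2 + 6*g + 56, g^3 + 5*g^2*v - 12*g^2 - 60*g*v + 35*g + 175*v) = g - 7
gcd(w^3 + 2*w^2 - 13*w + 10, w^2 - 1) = w - 1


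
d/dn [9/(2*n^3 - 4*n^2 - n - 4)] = 9*(-6*n^2 + 8*n + 1)/(-2*n^3 + 4*n^2 + n + 4)^2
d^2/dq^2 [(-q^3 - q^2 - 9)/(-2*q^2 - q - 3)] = 2*(-7*q^3 + 99*q^2 + 81*q - 36)/(8*q^6 + 12*q^5 + 42*q^4 + 37*q^3 + 63*q^2 + 27*q + 27)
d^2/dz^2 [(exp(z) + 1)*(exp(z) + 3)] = 4*(exp(z) + 1)*exp(z)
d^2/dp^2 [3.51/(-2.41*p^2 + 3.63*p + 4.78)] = (-40.772862*p^2 + 61.413066*p + 3.51*(4.82*p - 3.63)*(9.64*p - 7.26) + 80.868996)/(-2.41*p^2 + 3.63*p + 4.78)^3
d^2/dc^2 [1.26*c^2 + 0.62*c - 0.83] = 2.52000000000000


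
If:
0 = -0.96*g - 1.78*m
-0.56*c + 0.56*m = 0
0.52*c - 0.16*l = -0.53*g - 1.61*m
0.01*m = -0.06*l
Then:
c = 0.00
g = 0.00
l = 0.00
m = 0.00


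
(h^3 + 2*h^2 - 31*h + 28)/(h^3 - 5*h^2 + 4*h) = (h + 7)/h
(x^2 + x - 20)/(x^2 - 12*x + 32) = (x + 5)/(x - 8)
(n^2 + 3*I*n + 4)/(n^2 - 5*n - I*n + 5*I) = (n + 4*I)/(n - 5)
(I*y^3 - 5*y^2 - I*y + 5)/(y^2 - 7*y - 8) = (I*y^2 - y*(5 + I) + 5)/(y - 8)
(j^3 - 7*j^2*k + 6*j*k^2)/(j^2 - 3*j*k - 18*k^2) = j*(j - k)/(j + 3*k)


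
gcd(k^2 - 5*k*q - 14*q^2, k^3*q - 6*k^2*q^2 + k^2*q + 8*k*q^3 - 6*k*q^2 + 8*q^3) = 1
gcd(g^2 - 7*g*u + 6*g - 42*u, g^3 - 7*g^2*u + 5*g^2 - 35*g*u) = -g + 7*u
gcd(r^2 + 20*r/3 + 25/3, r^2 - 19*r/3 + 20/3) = 1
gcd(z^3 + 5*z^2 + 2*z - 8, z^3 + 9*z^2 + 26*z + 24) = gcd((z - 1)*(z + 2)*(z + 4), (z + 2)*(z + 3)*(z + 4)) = z^2 + 6*z + 8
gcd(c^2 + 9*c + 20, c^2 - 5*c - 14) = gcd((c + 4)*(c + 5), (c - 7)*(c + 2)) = 1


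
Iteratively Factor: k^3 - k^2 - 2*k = (k + 1)*(k^2 - 2*k) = (k - 2)*(k + 1)*(k)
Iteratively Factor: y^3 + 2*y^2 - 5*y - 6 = (y + 1)*(y^2 + y - 6) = (y - 2)*(y + 1)*(y + 3)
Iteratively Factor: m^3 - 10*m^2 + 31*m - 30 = (m - 2)*(m^2 - 8*m + 15) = (m - 3)*(m - 2)*(m - 5)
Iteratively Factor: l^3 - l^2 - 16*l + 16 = (l + 4)*(l^2 - 5*l + 4) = (l - 4)*(l + 4)*(l - 1)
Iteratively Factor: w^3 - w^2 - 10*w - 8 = (w + 1)*(w^2 - 2*w - 8) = (w + 1)*(w + 2)*(w - 4)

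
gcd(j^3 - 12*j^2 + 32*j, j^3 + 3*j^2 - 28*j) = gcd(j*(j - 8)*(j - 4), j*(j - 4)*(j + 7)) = j^2 - 4*j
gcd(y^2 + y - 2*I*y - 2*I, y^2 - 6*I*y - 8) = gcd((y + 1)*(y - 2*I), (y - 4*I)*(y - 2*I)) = y - 2*I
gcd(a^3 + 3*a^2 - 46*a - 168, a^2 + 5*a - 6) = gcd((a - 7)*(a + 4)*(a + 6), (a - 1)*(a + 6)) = a + 6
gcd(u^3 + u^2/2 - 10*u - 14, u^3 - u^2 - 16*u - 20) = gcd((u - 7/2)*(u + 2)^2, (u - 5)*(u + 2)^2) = u^2 + 4*u + 4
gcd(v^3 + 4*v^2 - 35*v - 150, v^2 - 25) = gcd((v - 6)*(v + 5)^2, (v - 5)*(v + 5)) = v + 5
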